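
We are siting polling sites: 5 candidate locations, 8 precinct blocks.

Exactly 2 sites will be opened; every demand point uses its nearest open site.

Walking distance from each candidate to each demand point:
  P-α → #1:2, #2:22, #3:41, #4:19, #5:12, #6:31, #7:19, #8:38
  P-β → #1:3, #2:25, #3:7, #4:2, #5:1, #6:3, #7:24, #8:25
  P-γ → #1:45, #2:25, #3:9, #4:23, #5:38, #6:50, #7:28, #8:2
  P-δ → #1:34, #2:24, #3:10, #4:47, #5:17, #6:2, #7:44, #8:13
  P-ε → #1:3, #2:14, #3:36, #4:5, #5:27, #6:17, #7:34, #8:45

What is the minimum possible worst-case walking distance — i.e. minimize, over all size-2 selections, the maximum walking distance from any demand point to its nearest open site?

22

Open {P-α, P-δ}.
  Farthest demand point is #2 at walking distance 22 (to P-α); all others are ≤ 22.
With {P-β, P-δ} the worst case is 24.
With {P-α, P-β} the worst case is 25.
No size-2 selection achieves below 22.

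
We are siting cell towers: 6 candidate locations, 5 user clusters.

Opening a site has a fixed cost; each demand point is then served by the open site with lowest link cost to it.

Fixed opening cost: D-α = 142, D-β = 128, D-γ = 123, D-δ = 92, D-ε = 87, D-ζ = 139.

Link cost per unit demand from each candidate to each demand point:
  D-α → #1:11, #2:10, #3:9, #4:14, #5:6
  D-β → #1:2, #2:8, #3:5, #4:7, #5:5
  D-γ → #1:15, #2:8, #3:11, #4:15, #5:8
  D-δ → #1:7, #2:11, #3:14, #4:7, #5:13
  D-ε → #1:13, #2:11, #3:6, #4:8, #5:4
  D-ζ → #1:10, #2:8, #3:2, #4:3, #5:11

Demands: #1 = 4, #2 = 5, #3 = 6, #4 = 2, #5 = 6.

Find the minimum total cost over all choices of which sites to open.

Open {D-β}: assign each demand point to its cheapest open site.
  #1→D-β 4×2=8, #2→D-β 5×8=40, #3→D-β 6×5=30, #4→D-β 2×7=14, #5→D-β 6×5=30
  link cost 122, fixed 128 → total 250.
Compare {D-ε}: link cost 183 + fixed 87 = 270.
Compare {D-ζ}: link cost 164 + fixed 139 = 303.
Compare {D-β, D-ε}: link cost 116 + fixed 215 = 331.
All other subsets cost ≥ 270. Minimum total cost: 250.

250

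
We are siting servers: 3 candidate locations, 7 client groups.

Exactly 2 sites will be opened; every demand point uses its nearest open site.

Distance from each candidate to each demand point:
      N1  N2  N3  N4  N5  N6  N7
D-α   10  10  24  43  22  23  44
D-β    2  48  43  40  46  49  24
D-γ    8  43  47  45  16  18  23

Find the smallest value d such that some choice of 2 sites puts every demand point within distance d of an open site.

40

Open {D-α, D-β}.
  Farthest demand point is N4 at distance 40 (to D-β); all others are ≤ 40.
With {D-α, D-γ} the worst case is 43.
With {D-β, D-γ} the worst case is 43.
No size-2 selection achieves below 40.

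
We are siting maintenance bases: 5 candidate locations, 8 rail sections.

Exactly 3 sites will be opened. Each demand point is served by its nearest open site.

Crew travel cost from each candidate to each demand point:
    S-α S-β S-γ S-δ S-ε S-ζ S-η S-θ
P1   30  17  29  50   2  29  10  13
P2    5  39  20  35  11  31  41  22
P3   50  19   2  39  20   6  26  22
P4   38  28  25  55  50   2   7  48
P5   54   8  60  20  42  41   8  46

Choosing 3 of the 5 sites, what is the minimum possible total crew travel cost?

Open {P2, P3, P5}.
  S-α→P2 5, S-β→P5 8, S-γ→P3 2, S-δ→P5 20, S-ε→P2 11, S-ζ→P3 6, S-η→P5 8, S-θ→P2 22  ⇒ total 82.
Compare {P1, P3, P5}: total 89.
Compare {P1, P2, P3}: total 90.
No size-3 selection does better; minimum is 82.

82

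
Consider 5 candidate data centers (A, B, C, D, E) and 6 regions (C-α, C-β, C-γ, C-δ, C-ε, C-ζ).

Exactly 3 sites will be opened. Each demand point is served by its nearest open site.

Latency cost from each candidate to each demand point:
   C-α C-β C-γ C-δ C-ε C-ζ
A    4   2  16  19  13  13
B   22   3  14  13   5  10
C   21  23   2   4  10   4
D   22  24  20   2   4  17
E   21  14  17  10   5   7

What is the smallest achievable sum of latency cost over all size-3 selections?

18

Open {A, C, D}.
  C-α→A 4, C-β→A 2, C-γ→C 2, C-δ→D 2, C-ε→D 4, C-ζ→C 4  ⇒ total 18.
Compare {A, B, C}: total 21.
Compare {A, C, E}: total 21.
No size-3 selection does better; minimum is 18.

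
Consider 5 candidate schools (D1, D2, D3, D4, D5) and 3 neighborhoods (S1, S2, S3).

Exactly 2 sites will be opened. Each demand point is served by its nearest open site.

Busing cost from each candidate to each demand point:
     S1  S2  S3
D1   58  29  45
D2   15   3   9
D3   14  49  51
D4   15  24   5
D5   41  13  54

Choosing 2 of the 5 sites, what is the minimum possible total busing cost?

23

Open {D2, D4}.
  S1→D2 15, S2→D2 3, S3→D4 5  ⇒ total 23.
Compare {D2, D3}: total 26.
Compare {D1, D2}: total 27.
No size-2 selection does better; minimum is 23.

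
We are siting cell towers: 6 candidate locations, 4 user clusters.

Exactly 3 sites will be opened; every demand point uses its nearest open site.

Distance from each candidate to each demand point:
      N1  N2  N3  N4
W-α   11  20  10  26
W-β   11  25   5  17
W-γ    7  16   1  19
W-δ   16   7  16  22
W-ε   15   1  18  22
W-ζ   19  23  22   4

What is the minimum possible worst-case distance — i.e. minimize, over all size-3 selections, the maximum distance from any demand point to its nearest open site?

Open {W-γ, W-δ, W-ζ}.
  Farthest demand point is N1 at distance 7 (to W-γ); all others are ≤ 7.
With {W-γ, W-ε, W-ζ} the worst case is 7.
With {W-α, W-δ, W-ζ} the worst case is 11.
No size-3 selection achieves below 7.

7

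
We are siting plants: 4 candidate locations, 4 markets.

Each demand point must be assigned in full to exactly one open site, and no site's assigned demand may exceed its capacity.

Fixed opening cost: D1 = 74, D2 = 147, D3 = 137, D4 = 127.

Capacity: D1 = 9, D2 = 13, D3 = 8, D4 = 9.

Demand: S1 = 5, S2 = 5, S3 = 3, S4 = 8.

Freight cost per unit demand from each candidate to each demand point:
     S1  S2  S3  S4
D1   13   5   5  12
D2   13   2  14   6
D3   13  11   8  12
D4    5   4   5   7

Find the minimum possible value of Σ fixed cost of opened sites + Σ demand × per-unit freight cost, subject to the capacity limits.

359

Open {D1, D2}; cheapest assignment that respects the capacities:
  D1 (cap 9, load 8): S1, S3 — cost 5×13 + 3×5 = 80
  D2 (cap 13, load 13): S2, S4 — cost 5×2 + 8×6 = 58
  Shipping 138, fixed 221 → total 359.
  Any other capacity-feasible assignment to {D1, D2} ships for at least 138.
Compare {D2, D4}: its best feasible assignment gives total 372.
Compare {D2, D3}: its best feasible assignment gives total 431.
Every other set of open sites that can feasibly serve all demand totals ≥ 372 even under its best assignment. Minimum: 359.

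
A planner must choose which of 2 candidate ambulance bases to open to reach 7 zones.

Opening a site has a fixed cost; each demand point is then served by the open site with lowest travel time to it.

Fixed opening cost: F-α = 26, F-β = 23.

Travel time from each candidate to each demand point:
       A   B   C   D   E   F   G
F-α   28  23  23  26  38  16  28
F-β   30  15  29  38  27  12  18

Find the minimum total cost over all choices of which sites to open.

Open {F-β}: assign each demand point to its cheapest open site.
  A→F-β 30, B→F-β 15, C→F-β 29, D→F-β 38, E→F-β 27, F→F-β 12, G→F-β 18
  travel time 169, fixed 23 → total 192.
Compare {F-α, F-β}: travel time 149 + fixed 49 = 198.
Compare {F-α}: travel time 182 + fixed 26 = 208.

192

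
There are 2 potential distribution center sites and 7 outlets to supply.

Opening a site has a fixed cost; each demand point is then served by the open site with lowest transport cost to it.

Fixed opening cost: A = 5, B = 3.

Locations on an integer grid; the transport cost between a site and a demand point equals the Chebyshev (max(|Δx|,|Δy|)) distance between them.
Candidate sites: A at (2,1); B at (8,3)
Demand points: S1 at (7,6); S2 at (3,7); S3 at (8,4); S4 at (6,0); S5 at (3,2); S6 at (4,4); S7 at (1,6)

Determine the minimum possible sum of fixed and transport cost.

Open {A, B}: assign each demand point to its cheapest open site.
  S1→B 3, S2→B 5, S3→B 1, S4→B 3, S5→A 1, S6→A 3, S7→A 5
  transport cost 21, fixed 8 → total 29.
Compare {B}: transport cost 28 + fixed 3 = 31.
Compare {A}: transport cost 30 + fixed 5 = 35.

29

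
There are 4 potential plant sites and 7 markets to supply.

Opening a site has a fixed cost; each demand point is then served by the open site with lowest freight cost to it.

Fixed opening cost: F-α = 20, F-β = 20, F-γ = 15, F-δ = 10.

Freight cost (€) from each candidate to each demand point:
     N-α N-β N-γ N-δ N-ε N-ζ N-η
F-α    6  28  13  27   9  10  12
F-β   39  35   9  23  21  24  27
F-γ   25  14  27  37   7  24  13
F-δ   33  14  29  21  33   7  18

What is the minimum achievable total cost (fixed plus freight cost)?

112

Open {F-α, F-δ}: assign each demand point to its cheapest open site.
  N-α→F-α 6, N-β→F-δ 14, N-γ→F-α 13, N-δ→F-δ 21, N-ε→F-α 9, N-ζ→F-δ 7, N-η→F-α 12
  freight cost 82, fixed 30 → total 112.
Compare {F-α, F-γ}: freight cost 89 + fixed 35 = 124.
Compare {F-α}: freight cost 105 + fixed 20 = 125.
Compare {F-α, F-γ, F-δ}: freight cost 80 + fixed 45 = 125.
All other subsets cost ≥ 124. Minimum total cost: 112.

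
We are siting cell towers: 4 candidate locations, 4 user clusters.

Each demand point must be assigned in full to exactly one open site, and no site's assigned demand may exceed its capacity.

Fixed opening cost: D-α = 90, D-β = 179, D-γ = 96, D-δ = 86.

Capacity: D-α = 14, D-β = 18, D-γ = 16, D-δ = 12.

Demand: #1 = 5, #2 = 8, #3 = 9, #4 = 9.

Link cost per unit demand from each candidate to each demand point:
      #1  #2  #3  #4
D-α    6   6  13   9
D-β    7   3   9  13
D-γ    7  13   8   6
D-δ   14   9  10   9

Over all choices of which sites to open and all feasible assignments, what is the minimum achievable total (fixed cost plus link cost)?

Open {D-β, D-γ}; cheapest assignment that respects the capacities:
  D-β (cap 18, load 17): #2, #3 — cost 8×3 + 9×9 = 105
  D-γ (cap 16, load 14): #1, #4 — cost 5×7 + 9×6 = 89
  Shipping 194, fixed 275 → total 469.
  Any other capacity-feasible assignment to {D-β, D-γ} ships for at least 194.
Compare {D-α, D-β}: its best feasible assignment gives total 485.
Compare {D-α, D-γ, D-δ}: its best feasible assignment gives total 494.
Every other set of open sites that can feasibly serve all demand totals ≥ 485 even under its best assignment. Minimum: 469.

469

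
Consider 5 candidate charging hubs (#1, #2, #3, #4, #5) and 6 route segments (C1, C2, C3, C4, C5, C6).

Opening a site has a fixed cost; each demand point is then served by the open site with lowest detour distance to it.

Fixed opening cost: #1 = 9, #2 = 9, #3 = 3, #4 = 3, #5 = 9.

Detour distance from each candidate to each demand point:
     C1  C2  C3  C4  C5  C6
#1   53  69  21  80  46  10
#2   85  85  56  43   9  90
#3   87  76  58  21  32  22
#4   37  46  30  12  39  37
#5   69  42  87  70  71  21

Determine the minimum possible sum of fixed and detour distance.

Open {#1, #2, #4}: assign each demand point to its cheapest open site.
  C1→#4 37, C2→#4 46, C3→#1 21, C4→#4 12, C5→#2 9, C6→#1 10
  detour distance 135, fixed 21 → total 156.
Compare {#1, #2, #3, #4}: detour distance 135 + fixed 24 = 159.
Compare {#1, #2, #4, #5}: detour distance 131 + fixed 30 = 161.
Compare {#1, #2, #3, #4, #5}: detour distance 131 + fixed 33 = 164.
All other subsets cost ≥ 159. Minimum total cost: 156.

156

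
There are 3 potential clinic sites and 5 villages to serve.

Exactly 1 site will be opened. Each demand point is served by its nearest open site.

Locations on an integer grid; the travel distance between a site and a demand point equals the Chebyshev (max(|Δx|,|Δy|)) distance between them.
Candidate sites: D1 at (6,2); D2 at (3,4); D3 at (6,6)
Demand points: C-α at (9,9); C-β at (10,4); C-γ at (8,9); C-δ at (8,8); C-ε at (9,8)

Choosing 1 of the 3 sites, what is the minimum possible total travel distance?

Open {D3}.
  C-α→D3 3, C-β→D3 4, C-γ→D3 3, C-δ→D3 2, C-ε→D3 3  ⇒ total 15.
Compare {D2}: total 29.
Compare {D1}: total 30.

15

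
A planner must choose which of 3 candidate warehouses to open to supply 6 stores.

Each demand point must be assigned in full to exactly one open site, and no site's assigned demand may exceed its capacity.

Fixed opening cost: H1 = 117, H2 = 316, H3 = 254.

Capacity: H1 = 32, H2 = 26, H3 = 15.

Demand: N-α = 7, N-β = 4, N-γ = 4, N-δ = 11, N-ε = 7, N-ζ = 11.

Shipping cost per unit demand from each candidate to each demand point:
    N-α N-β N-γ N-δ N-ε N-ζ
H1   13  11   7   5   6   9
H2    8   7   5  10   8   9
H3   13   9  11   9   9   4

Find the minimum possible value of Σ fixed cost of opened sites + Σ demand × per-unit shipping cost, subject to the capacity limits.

Open {H1, H3}; cheapest assignment that respects the capacities:
  H1 (cap 32, load 29): N-α, N-γ, N-δ, N-ε — cost 7×13 + 4×7 + 11×5 + 7×6 = 216
  H3 (cap 15, load 15): N-β, N-ζ — cost 4×9 + 11×4 = 80
  Shipping 296, fixed 371 → total 667.
  Any other capacity-feasible assignment to {H1, H3} ships for at least 296.
Compare {H1, H2}: its best feasible assignment gives total 733.
Compare {H1, H2, H3}: its best feasible assignment gives total 932.
Every other set of open sites that can feasibly serve all demand totals ≥ 733 even under its best assignment. Minimum: 667.

667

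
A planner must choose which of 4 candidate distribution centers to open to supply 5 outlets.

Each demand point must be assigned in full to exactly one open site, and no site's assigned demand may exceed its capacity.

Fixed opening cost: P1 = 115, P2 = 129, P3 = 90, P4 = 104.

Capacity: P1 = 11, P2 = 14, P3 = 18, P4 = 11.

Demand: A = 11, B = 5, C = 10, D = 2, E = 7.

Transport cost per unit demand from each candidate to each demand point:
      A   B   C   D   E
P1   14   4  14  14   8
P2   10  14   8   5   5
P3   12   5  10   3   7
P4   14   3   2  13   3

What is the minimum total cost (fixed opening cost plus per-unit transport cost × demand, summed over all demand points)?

Open {P2, P3, P4}; cheapest assignment that respects the capacities:
  P2 (cap 14, load 11): A — cost 11×10 = 110
  P3 (cap 18, load 14): B, D, E — cost 5×5 + 2×3 + 7×7 = 80
  P4 (cap 11, load 10): C — cost 10×2 = 20
  Shipping 210, fixed 323 → total 533.
  Any other capacity-feasible assignment to {P2, P3, P4} ships for at least 210.
Compare {P1, P3, P4}: its best feasible assignment gives total 548.
Compare {P1, P2, P3}: its best feasible assignment gives total 623.
Every other set of open sites that can feasibly serve all demand totals ≥ 548 even under its best assignment. Minimum: 533.

533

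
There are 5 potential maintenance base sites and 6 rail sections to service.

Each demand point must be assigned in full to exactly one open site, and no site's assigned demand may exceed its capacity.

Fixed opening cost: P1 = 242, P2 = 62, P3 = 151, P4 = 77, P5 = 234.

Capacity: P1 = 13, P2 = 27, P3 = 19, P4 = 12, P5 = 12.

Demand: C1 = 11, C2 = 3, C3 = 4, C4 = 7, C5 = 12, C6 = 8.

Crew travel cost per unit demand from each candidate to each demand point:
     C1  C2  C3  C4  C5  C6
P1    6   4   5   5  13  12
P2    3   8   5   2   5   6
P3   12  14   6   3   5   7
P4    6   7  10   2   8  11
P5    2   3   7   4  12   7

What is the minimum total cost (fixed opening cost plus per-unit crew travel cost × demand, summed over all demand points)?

Open {P2, P3}; cheapest assignment that respects the capacities:
  P2 (cap 27, load 26): C1, C2, C3, C6 — cost 11×3 + 3×8 + 4×5 + 8×6 = 125
  P3 (cap 19, load 19): C4, C5 — cost 7×3 + 12×5 = 81
  Shipping 206, fixed 213 → total 419.
  Any other capacity-feasible assignment to {P2, P3} ships for at least 206.
Compare {P2, P3, P4}: its best feasible assignment gives total 486.
Compare {P2, P4, P5}: its best feasible assignment gives total 558.
Every other set of open sites that can feasibly serve all demand totals ≥ 486 even under its best assignment. Minimum: 419.

419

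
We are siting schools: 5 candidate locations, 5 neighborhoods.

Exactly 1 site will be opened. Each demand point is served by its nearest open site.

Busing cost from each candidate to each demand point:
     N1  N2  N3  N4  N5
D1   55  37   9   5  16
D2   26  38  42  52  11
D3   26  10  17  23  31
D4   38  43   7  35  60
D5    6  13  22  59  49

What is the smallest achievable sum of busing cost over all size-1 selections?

107

Open {D3}.
  N1→D3 26, N2→D3 10, N3→D3 17, N4→D3 23, N5→D3 31  ⇒ total 107.
Compare {D1}: total 122.
Compare {D5}: total 149.
No size-1 selection does better; minimum is 107.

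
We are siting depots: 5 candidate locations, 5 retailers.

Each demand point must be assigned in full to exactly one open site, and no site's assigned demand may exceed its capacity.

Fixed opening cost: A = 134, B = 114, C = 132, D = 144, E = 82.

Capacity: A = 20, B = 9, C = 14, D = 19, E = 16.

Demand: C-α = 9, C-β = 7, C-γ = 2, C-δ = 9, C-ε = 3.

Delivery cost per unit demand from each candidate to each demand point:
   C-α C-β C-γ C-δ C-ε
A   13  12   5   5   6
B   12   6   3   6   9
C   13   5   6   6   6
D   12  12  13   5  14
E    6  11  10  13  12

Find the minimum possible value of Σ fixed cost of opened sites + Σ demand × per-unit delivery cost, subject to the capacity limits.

420

Open {A, E}; cheapest assignment that respects the capacities:
  A (cap 20, load 14): C-γ, C-δ, C-ε — cost 2×5 + 9×5 + 3×6 = 73
  E (cap 16, load 16): C-α, C-β — cost 9×6 + 7×11 = 131
  Shipping 204, fixed 216 → total 420.
  Any other capacity-feasible assignment to {A, E} ships for at least 204.
Compare {C, E}: its best feasible assignment gives total 429.
Compare {D, E}: its best feasible assignment gives total 465.
Every other set of open sites that can feasibly serve all demand totals ≥ 429 even under its best assignment. Minimum: 420.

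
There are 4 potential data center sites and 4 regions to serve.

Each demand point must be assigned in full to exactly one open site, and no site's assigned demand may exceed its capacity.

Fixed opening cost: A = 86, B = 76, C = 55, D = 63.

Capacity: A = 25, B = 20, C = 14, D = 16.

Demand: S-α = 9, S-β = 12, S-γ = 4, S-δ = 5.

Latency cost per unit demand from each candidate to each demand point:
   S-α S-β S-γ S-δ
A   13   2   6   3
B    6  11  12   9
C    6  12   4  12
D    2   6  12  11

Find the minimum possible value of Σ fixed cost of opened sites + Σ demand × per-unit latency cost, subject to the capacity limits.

Open {A, D}; cheapest assignment that respects the capacities:
  A (cap 25, load 21): S-β, S-γ, S-δ — cost 12×2 + 4×6 + 5×3 = 63
  D (cap 16, load 9): S-α — cost 9×2 = 18
  Shipping 81, fixed 149 → total 230.
  Any other capacity-feasible assignment to {A, D} ships for at least 81.
Compare {A, C}: its best feasible assignment gives total 250.
Compare {A, C, D}: its best feasible assignment gives total 277.
Every other set of open sites that can feasibly serve all demand totals ≥ 250 even under its best assignment. Minimum: 230.

230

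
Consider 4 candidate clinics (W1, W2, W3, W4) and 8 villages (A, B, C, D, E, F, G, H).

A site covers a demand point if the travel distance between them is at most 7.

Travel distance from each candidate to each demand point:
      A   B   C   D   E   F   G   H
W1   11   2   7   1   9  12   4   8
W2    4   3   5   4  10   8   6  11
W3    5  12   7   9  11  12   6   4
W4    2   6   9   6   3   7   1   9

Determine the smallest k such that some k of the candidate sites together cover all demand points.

Coverage sets (demand points within 7 of each site):
  W1: {B, C, D, G}
  W2: {A, B, C, D, G}
  W3: {A, C, G, H}
  W4: {A, B, D, E, F, G}
No single site covers all 8 demand points.
But {W3, W4} covers everything, so the minimum is 2.

2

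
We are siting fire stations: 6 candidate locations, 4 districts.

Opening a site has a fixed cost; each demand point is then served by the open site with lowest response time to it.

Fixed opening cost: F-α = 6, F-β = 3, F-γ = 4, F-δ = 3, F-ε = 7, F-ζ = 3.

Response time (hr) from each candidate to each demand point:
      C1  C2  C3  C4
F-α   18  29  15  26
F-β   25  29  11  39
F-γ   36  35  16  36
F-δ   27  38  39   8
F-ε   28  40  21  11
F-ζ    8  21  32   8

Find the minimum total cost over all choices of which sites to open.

Open {F-β, F-ζ}: assign each demand point to its cheapest open site.
  C1→F-ζ 8, C2→F-ζ 21, C3→F-β 11, C4→F-ζ 8
  response time 48, fixed 6 → total 54.
Compare {F-β, F-δ, F-ζ}: response time 48 + fixed 9 = 57.
Compare {F-β, F-γ, F-ζ}: response time 48 + fixed 10 = 58.
Compare {F-γ, F-ζ}: response time 53 + fixed 7 = 60.
All other subsets cost ≥ 57. Minimum total cost: 54.

54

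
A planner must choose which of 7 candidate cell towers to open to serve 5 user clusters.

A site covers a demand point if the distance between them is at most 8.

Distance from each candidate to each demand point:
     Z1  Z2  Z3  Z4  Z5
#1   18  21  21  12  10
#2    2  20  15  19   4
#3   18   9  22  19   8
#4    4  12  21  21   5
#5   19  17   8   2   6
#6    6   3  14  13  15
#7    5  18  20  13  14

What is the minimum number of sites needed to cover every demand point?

2

Coverage sets (demand points within 8 of each site):
  #1: {}
  #2: {Z1, Z5}
  #3: {Z5}
  #4: {Z1, Z5}
  #5: {Z3, Z4, Z5}
  #6: {Z1, Z2}
  #7: {Z1}
No single site covers all 5 demand points.
But {#5, #6} covers everything, so the minimum is 2.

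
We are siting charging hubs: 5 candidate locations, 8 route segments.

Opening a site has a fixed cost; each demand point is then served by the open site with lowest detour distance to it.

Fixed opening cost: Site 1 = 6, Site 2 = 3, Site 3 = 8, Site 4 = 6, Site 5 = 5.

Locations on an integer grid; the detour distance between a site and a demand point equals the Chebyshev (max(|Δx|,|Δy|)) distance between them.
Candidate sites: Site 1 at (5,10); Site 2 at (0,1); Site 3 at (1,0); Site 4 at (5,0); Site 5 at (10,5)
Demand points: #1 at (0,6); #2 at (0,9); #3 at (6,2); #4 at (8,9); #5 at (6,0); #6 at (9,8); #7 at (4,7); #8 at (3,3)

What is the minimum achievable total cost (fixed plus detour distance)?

Open {Site 1, Site 4}: assign each demand point to its cheapest open site.
  #1→Site 1 5, #2→Site 1 5, #3→Site 4 2, #4→Site 1 3, #5→Site 4 1, #6→Site 1 4, #7→Site 1 3, #8→Site 4 3
  detour distance 26, fixed 12 → total 38.
Compare {Site 1, Site 2, Site 4}: detour distance 26 + fixed 15 = 41.
Compare {Site 1, Site 4, Site 5}: detour distance 25 + fixed 17 = 42.
Compare {Site 1, Site 2}: detour distance 35 + fixed 9 = 44.
All other subsets cost ≥ 41. Minimum total cost: 38.

38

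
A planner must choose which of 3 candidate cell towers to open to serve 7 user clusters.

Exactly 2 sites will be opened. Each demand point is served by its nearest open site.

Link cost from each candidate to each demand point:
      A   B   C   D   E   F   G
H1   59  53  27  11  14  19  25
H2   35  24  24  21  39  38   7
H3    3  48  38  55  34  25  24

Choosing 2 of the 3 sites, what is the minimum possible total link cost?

134

Open {H1, H2}.
  A→H2 35, B→H2 24, C→H2 24, D→H1 11, E→H1 14, F→H1 19, G→H2 7  ⇒ total 134.
Compare {H2, H3}: total 138.
Compare {H1, H3}: total 146.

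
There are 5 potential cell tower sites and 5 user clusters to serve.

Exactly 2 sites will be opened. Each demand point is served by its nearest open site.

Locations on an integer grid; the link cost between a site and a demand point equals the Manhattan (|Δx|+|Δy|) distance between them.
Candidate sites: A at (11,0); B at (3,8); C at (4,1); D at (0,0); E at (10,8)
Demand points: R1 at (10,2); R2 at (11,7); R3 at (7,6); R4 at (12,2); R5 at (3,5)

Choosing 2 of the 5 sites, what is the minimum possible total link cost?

Open {A, B}.
  R1→A 3, R2→A 7, R3→B 6, R4→A 3, R5→B 3  ⇒ total 22.
Compare {A, E}: total 23.
Compare {B, E}: total 24.
No size-2 selection does better; minimum is 22.

22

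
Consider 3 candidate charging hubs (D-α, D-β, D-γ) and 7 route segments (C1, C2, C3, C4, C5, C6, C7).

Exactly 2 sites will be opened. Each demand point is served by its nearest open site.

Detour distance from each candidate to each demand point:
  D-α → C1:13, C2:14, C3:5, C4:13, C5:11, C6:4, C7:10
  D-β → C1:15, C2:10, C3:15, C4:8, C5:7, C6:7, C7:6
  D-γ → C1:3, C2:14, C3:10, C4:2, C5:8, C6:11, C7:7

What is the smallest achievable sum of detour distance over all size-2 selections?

Open {D-α, D-γ}.
  C1→D-γ 3, C2→D-α 14, C3→D-α 5, C4→D-γ 2, C5→D-γ 8, C6→D-α 4, C7→D-γ 7  ⇒ total 43.
Compare {D-β, D-γ}: total 45.
Compare {D-α, D-β}: total 53.

43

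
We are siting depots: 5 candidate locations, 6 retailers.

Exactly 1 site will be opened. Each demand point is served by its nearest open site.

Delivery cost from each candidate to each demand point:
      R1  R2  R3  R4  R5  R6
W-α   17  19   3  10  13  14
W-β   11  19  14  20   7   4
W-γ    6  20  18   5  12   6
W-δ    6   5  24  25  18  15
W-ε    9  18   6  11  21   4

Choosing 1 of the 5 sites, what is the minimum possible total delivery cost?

67

Open {W-γ}.
  R1→W-γ 6, R2→W-γ 20, R3→W-γ 18, R4→W-γ 5, R5→W-γ 12, R6→W-γ 6  ⇒ total 67.
Compare {W-ε}: total 69.
Compare {W-β}: total 75.
No size-1 selection does better; minimum is 67.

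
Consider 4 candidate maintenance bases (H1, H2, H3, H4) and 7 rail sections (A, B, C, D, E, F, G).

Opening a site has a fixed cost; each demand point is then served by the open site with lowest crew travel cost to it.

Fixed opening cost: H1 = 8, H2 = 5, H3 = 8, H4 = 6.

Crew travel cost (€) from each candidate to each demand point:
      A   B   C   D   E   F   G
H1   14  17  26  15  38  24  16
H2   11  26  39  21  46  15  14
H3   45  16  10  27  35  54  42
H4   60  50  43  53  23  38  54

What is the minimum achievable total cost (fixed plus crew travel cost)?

129

Open {H2, H3, H4}: assign each demand point to its cheapest open site.
  A→H2 11, B→H3 16, C→H3 10, D→H2 21, E→H4 23, F→H2 15, G→H2 14
  crew travel cost 110, fixed 19 → total 129.
Compare {H1, H2, H3, H4}: crew travel cost 104 + fixed 27 = 131.
Compare {H2, H3}: crew travel cost 122 + fixed 13 = 135.
Compare {H1, H2, H3}: crew travel cost 116 + fixed 21 = 137.
All other subsets cost ≥ 131. Minimum total cost: 129.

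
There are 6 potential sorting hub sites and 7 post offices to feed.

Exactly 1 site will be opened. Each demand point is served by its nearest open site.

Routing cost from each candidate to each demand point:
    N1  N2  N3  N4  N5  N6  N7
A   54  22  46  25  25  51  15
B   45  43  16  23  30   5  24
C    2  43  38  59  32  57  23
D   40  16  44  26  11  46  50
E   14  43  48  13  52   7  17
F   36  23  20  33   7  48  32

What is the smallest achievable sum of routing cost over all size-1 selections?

Open {B}.
  N1→B 45, N2→B 43, N3→B 16, N4→B 23, N5→B 30, N6→B 5, N7→B 24  ⇒ total 186.
Compare {E}: total 194.
Compare {F}: total 199.
No size-1 selection does better; minimum is 186.

186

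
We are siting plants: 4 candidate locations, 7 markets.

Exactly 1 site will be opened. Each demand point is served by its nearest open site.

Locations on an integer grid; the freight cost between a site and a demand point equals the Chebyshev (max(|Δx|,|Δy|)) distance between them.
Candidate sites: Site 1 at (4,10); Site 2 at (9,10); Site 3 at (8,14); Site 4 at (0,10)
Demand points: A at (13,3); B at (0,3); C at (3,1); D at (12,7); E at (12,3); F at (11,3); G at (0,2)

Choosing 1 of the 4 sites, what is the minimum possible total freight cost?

51

Open {Site 2}.
  A→Site 2 7, B→Site 2 9, C→Site 2 9, D→Site 2 3, E→Site 2 7, F→Site 2 7, G→Site 2 9  ⇒ total 51.
Compare {Site 1}: total 56.
Compare {Site 4}: total 72.
No size-1 selection does better; minimum is 51.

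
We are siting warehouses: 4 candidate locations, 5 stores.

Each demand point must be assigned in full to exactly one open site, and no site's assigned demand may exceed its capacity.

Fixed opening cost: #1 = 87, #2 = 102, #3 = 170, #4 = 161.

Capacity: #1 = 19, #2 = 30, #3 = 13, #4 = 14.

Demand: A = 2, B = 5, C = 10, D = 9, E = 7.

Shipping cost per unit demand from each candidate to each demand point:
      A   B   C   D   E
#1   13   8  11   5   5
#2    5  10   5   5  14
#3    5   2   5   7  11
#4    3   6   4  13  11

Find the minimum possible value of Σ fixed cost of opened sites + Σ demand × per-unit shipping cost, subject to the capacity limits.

Open {#1, #2}; cheapest assignment that respects the capacities:
  #1 (cap 19, load 12): B, E — cost 5×8 + 7×5 = 75
  #2 (cap 30, load 21): A, C, D — cost 2×5 + 10×5 + 9×5 = 105
  Shipping 180, fixed 189 → total 369.
  Any other capacity-feasible assignment to {#1, #2} ships for at least 180.
Compare {#2, #3}: its best feasible assignment gives total 464.
Compare {#2, #4}: its best feasible assignment gives total 471.
Every other set of open sites that can feasibly serve all demand totals ≥ 464 even under its best assignment. Minimum: 369.

369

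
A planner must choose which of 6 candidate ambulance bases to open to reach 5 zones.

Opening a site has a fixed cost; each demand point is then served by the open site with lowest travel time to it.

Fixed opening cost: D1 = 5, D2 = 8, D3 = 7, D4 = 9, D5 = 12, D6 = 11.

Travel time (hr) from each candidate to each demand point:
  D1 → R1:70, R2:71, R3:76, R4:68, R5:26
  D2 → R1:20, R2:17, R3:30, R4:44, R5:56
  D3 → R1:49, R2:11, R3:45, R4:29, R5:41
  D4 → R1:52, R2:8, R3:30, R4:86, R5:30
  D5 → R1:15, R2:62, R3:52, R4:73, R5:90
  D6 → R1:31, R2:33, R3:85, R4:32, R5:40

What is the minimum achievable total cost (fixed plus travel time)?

Open {D1, D2, D3}: assign each demand point to its cheapest open site.
  R1→D2 20, R2→D3 11, R3→D2 30, R4→D3 29, R5→D1 26
  travel time 116, fixed 20 → total 136.
Compare {D3, D4, D5}: travel time 112 + fixed 28 = 140.
Compare {D2, D3, D4}: travel time 117 + fixed 24 = 141.
Compare {D1, D3, D4, D5}: travel time 108 + fixed 33 = 141.
All other subsets cost ≥ 140. Minimum total cost: 136.

136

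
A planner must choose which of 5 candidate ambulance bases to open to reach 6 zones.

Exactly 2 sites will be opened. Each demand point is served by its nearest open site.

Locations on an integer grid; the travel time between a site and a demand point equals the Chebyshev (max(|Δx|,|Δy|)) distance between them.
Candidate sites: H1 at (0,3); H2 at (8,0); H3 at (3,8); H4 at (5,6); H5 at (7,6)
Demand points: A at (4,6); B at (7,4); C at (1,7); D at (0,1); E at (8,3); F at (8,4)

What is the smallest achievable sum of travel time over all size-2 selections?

15

Open {H1, H4}.
  A→H4 1, B→H4 2, C→H1 4, D→H1 2, E→H4 3, F→H4 3  ⇒ total 15.
Compare {H1, H5}: total 16.
Compare {H3, H4}: total 16.
No size-2 selection does better; minimum is 15.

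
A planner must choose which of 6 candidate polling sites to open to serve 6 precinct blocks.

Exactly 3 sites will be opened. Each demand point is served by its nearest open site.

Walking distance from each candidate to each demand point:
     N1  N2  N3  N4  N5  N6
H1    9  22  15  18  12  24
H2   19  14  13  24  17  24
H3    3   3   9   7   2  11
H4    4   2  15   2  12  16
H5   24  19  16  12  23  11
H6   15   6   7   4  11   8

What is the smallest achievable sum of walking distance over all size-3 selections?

24

Open {H3, H4, H6}.
  N1→H3 3, N2→H4 2, N3→H6 7, N4→H4 2, N5→H3 2, N6→H6 8  ⇒ total 24.
Compare {H1, H3, H6}: total 27.
Compare {H2, H3, H6}: total 27.
No size-3 selection does better; minimum is 24.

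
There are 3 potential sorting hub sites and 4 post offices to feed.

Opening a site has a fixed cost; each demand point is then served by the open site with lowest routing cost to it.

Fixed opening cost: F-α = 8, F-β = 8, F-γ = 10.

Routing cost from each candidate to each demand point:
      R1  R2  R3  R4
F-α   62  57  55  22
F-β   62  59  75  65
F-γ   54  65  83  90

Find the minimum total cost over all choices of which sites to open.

204

Open {F-α}: assign each demand point to its cheapest open site.
  R1→F-α 62, R2→F-α 57, R3→F-α 55, R4→F-α 22
  routing cost 196, fixed 8 → total 204.
Compare {F-α, F-γ}: routing cost 188 + fixed 18 = 206.
Compare {F-α, F-β}: routing cost 196 + fixed 16 = 212.
Compare {F-α, F-β, F-γ}: routing cost 188 + fixed 26 = 214.
All other subsets cost ≥ 206. Minimum total cost: 204.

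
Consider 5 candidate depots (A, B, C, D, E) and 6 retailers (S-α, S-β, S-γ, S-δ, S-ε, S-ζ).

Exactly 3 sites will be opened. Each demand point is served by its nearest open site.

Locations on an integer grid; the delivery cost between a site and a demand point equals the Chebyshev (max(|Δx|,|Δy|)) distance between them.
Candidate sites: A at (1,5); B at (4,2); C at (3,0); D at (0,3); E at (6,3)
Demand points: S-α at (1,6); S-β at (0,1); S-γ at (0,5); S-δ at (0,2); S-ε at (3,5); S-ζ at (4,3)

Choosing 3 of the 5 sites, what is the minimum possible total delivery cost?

Open {A, B, D}.
  S-α→A 1, S-β→D 2, S-γ→A 1, S-δ→D 1, S-ε→A 2, S-ζ→B 1  ⇒ total 8.
Compare {A, D, E}: total 9.
Compare {A, C, D}: total 10.
No size-3 selection does better; minimum is 8.

8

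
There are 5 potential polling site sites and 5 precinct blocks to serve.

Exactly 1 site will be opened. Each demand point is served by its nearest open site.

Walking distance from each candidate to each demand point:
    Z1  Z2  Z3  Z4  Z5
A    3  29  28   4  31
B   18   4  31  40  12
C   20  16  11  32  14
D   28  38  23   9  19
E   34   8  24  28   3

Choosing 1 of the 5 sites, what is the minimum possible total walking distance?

Open {C}.
  Z1→C 20, Z2→C 16, Z3→C 11, Z4→C 32, Z5→C 14  ⇒ total 93.
Compare {A}: total 95.
Compare {E}: total 97.
No size-1 selection does better; minimum is 93.

93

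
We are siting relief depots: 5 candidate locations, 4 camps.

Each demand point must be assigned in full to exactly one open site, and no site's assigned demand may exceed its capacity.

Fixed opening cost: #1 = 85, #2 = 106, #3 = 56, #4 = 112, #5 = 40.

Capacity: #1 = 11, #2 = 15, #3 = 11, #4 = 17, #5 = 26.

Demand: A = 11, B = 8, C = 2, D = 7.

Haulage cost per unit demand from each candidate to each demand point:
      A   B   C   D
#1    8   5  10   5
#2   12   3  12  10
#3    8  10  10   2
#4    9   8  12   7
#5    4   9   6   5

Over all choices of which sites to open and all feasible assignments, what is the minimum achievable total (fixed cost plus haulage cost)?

238

Open {#3, #5}; cheapest assignment that respects the capacities:
  #3 (cap 11, load 7): D — cost 7×2 = 14
  #5 (cap 26, load 21): A, B, C — cost 11×4 + 8×9 + 2×6 = 128
  Shipping 142, fixed 96 → total 238.
  Any other capacity-feasible assignment to {#3, #5} ships for at least 142.
Compare {#1, #5}: its best feasible assignment gives total 256.
Compare {#2, #5}: its best feasible assignment gives total 261.
Every other set of open sites that can feasibly serve all demand totals ≥ 256 even under its best assignment. Minimum: 238.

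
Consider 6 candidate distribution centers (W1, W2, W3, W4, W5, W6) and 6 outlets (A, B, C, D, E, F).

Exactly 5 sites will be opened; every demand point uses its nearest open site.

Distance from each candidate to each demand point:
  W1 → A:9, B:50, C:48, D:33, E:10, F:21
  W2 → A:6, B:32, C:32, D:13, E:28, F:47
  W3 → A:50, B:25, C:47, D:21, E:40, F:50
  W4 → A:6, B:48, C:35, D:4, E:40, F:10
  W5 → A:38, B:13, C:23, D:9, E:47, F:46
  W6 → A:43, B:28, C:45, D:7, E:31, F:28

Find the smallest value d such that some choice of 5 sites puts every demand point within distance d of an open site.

Open {W1, W2, W3, W4, W5}.
  Farthest demand point is C at distance 23 (to W5); all others are ≤ 23.
With {W1, W2, W3, W5, W6} the worst case is 23.
With {W1, W2, W4, W5, W6} the worst case is 23.
No size-5 selection achieves below 23.

23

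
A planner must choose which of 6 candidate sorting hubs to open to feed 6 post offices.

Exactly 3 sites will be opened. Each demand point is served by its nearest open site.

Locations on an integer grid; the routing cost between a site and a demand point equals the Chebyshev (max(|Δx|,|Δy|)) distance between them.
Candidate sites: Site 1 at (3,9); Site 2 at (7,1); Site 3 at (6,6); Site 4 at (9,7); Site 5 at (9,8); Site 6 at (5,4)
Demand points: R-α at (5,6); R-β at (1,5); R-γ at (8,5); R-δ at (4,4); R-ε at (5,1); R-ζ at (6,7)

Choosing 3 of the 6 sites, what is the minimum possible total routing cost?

11

Open {Site 2, Site 3, Site 6}.
  R-α→Site 3 1, R-β→Site 6 4, R-γ→Site 3 2, R-δ→Site 6 1, R-ε→Site 2 2, R-ζ→Site 3 1  ⇒ total 11.
Compare {Site 1, Site 2, Site 3}: total 12.
Compare {Site 1, Site 3, Site 6}: total 12.
No size-3 selection does better; minimum is 11.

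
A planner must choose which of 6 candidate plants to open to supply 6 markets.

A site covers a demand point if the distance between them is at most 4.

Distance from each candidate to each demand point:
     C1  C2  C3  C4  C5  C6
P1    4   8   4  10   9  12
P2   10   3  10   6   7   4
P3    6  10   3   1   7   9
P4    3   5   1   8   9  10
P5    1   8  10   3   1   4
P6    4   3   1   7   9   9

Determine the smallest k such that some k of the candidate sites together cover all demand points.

2

Coverage sets (demand points within 4 of each site):
  P1: {C1, C3}
  P2: {C2, C6}
  P3: {C3, C4}
  P4: {C1, C3}
  P5: {C1, C4, C5, C6}
  P6: {C1, C2, C3}
No single site covers all 6 demand points.
But {P5, P6} covers everything, so the minimum is 2.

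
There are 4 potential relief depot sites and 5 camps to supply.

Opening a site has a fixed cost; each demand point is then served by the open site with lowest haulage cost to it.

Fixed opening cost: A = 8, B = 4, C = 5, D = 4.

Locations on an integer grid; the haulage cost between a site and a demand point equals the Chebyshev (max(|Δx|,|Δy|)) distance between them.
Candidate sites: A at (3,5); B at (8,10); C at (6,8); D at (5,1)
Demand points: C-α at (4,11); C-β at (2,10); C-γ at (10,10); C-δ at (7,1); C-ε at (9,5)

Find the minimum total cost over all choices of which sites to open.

Open {C, D}: assign each demand point to its cheapest open site.
  C-α→C 3, C-β→C 4, C-γ→C 4, C-δ→D 2, C-ε→C 3
  haulage cost 16, fixed 9 → total 25.
Compare {C}: haulage cost 21 + fixed 5 = 26.
Compare {B, D}: haulage cost 18 + fixed 8 = 26.
Compare {B, C, D}: haulage cost 14 + fixed 13 = 27.
All other subsets cost ≥ 26. Minimum total cost: 25.

25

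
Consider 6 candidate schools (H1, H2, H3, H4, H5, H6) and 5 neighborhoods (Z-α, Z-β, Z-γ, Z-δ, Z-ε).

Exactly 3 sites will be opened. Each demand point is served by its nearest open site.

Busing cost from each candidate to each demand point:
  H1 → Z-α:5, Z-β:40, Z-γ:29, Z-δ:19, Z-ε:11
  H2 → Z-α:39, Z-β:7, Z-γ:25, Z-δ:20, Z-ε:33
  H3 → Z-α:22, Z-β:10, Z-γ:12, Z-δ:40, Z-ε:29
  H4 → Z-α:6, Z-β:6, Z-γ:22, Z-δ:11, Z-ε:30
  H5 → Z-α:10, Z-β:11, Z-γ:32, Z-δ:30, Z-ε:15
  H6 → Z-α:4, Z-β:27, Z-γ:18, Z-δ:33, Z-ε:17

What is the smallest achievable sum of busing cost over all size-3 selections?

45

Open {H1, H3, H4}.
  Z-α→H1 5, Z-β→H4 6, Z-γ→H3 12, Z-δ→H4 11, Z-ε→H1 11  ⇒ total 45.
Compare {H1, H4, H6}: total 50.
Compare {H3, H4, H5}: total 50.
No size-3 selection does better; minimum is 45.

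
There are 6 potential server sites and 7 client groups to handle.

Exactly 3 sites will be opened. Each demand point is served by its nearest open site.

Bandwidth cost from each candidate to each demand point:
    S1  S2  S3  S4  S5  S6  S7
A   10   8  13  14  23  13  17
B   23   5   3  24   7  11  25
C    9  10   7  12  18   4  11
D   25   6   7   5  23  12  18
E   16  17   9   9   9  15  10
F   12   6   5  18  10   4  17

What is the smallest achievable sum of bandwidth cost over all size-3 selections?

44

Open {B, C, D}.
  S1→C 9, S2→B 5, S3→B 3, S4→D 5, S5→B 7, S6→C 4, S7→C 11  ⇒ total 44.
Compare {B, C, E}: total 47.
Compare {B, E, F}: total 50.
No size-3 selection does better; minimum is 44.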